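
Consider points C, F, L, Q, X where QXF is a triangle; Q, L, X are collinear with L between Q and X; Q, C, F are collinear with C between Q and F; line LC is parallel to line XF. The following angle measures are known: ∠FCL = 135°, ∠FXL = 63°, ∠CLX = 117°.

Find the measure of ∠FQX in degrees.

∠FQX = 72°

1. ∠LCQ = 45°  [linear pair at C on QF]
2. ∠FXQ = 63°  [L on ray XQ]
3. ∠QFX = 45°  [LC∥XF, corresponding at C]
4. ∠FQX = 72°  [△QXF]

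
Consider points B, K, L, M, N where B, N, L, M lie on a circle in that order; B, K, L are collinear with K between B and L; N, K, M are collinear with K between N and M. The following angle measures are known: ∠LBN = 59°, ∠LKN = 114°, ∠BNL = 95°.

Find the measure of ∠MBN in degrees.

1. ∠LMN = 59°  [same arc NL]
2. ∠BLN = 26°  [△BNL]
3. ∠LNM = 40°  [△NKL]
4. ∠MLN = 81°  [△NLM]
5. ∠MBN = 99°  [cyclic BNLM, opposite ∠B+∠L]

∠MBN = 99°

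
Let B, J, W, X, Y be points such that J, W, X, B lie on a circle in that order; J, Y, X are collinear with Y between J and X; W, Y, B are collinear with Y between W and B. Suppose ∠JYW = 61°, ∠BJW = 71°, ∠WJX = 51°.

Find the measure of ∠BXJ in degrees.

∠BXJ = 68°

1. ∠BYX = 61°  [vertical angles at Y]
2. ∠WBX = 51°  [same arc WX]
3. ∠BXJ = 68°  [△XYB]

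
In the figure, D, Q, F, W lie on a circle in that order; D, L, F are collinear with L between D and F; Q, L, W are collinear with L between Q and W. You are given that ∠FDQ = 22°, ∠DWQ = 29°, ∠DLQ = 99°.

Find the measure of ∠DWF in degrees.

∠DWF = 51°

1. ∠DFQ = 29°  [same arc DQ]
2. ∠DQF = 129°  [△DQF]
3. ∠DWF = 51°  [cyclic DQFW, opposite ∠Q+∠W]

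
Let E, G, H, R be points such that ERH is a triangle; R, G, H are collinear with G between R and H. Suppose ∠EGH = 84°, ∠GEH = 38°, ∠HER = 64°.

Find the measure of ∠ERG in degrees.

∠ERG = 58°

1. ∠EHG = 58°  [△EGH]
2. ∠EHR = 58°  [G on ray HR]
3. ∠ERH = 58°  [△ERH]
4. ∠ERG = 58°  [G on ray RH]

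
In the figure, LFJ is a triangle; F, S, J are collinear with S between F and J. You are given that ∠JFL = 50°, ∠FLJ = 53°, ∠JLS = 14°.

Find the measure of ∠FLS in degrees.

1. ∠FJL = 77°  [△LFJ]
2. ∠LFS = 50°  [S on ray FJ]
3. ∠LJS = 77°  [S on ray JF]
4. ∠JSL = 89°  [△LSJ]
5. ∠FSL = 91°  [linear pair at S on FJ]
6. ∠FLS = 39°  [△LFS]

∠FLS = 39°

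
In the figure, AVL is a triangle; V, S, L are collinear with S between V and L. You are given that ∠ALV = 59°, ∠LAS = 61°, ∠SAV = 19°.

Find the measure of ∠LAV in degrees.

1. ∠ALS = 59°  [S on ray LV]
2. ∠ASL = 60°  [△ASL]
3. ∠ASV = 120°  [linear pair at S on VL]
4. ∠AVS = 41°  [△AVS]
5. ∠AVL = 41°  [S on ray VL]
6. ∠LAV = 80°  [△AVL]

∠LAV = 80°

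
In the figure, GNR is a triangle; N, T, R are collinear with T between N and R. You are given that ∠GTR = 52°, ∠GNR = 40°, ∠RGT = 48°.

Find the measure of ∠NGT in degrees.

1. ∠GTN = 128°  [linear pair at T on NR]
2. ∠GNT = 40°  [T on ray NR]
3. ∠NGT = 12°  [△GNT]

∠NGT = 12°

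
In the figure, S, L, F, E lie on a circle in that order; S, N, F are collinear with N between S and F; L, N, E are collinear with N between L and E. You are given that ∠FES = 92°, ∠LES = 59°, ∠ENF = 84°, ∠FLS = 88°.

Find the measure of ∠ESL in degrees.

1. ∠LFS = 59°  [same arc SL]
2. ∠LNS = 84°  [vertical angles at N]
3. ∠FSL = 33°  [△SLF]
4. ∠ELS = 63°  [△SNL]
5. ∠ESL = 58°  [△SLE]

∠ESL = 58°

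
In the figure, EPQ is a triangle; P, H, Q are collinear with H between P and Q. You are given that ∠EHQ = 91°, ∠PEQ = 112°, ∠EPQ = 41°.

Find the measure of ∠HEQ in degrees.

∠HEQ = 62°

1. ∠EQP = 27°  [△EPQ]
2. ∠EQH = 27°  [H on ray QP]
3. ∠HEQ = 62°  [△EHQ]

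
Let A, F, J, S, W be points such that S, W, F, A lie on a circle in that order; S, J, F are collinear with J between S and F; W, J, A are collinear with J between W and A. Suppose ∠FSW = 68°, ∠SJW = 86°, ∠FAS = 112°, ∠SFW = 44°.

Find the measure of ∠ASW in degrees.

∠ASW = 110°

1. ∠AWS = 26°  [△SJW]
2. ∠SAW = 44°  [same arc SW]
3. ∠ASW = 110°  [△SWA]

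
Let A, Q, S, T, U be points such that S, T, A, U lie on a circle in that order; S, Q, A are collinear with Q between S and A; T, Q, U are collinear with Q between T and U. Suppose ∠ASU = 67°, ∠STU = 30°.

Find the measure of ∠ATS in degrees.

∠ATS = 97°

1. ∠SAU = 30°  [same arc SU]
2. ∠AUS = 83°  [△SAU]
3. ∠ATS = 97°  [cyclic STAU, opposite ∠T+∠U]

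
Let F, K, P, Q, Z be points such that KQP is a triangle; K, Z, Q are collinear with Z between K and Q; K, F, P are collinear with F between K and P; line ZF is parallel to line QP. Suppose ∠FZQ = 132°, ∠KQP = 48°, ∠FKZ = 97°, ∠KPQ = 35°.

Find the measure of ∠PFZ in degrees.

∠PFZ = 145°

1. ∠FZK = 48°  [linear pair at Z on KQ]
2. ∠KFZ = 35°  [△KZF]
3. ∠PFZ = 145°  [linear pair at F on KP]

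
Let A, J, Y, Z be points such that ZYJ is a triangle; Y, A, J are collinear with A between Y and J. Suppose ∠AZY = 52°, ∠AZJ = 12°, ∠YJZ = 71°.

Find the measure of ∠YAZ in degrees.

∠YAZ = 83°

1. ∠AJZ = 71°  [A on ray JY]
2. ∠JAZ = 97°  [△ZAJ]
3. ∠YAZ = 83°  [linear pair at A on YJ]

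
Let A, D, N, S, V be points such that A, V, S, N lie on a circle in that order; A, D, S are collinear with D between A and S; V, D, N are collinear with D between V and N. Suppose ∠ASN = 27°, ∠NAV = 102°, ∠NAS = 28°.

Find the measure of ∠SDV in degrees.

1. ∠AVN = 27°  [same arc AN]
2. ∠ANV = 51°  [△AVN]
3. ∠NVS = 28°  [same arc SN]
4. ∠ASV = 51°  [same arc AV]
5. ∠SDV = 101°  [△VDS]

∠SDV = 101°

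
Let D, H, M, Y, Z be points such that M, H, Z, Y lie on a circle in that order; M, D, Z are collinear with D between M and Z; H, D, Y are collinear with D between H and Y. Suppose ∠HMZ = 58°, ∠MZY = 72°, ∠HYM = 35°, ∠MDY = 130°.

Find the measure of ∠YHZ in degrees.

1. ∠HZM = 35°  [same arc MH]
2. ∠HDZ = 130°  [vertical angles at D]
3. ∠YHZ = 15°  [△HDZ]

∠YHZ = 15°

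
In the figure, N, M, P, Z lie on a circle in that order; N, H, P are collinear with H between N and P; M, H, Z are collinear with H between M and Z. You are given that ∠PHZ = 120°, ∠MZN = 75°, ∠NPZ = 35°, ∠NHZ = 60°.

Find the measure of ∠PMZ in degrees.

∠PMZ = 45°

1. ∠MPN = 75°  [same arc NM]
2. ∠MHP = 60°  [vertical angles at H]
3. ∠PMZ = 45°  [△MHP]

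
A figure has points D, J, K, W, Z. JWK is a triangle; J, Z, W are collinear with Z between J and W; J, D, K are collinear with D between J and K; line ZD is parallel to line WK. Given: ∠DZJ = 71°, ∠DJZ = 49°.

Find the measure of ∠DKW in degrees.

∠DKW = 60°

1. ∠JDZ = 60°  [△JZD]
2. ∠KDZ = 120°  [linear pair at D on JK]
3. ∠DKW = 60°  [ZD∥WK, co-interior at K–D]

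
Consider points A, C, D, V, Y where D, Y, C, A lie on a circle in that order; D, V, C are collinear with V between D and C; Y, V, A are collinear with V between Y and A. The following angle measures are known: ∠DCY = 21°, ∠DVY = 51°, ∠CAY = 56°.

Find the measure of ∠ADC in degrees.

1. ∠DAY = 21°  [same arc DY]
2. ∠AVC = 51°  [vertical angles at V]
3. ∠AVD = 129°  [linear pair at V on DC]
4. ∠ADC = 30°  [△DVA]

∠ADC = 30°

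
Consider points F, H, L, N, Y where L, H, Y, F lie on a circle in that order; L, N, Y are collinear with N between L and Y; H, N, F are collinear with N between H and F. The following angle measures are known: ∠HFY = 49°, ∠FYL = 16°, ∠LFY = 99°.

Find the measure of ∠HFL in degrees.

∠HFL = 50°

1. ∠FNY = 115°  [△YNF]
2. ∠FLY = 65°  [△LYF]
3. ∠FNL = 65°  [linear pair at N on LY]
4. ∠HFL = 50°  [△LNF]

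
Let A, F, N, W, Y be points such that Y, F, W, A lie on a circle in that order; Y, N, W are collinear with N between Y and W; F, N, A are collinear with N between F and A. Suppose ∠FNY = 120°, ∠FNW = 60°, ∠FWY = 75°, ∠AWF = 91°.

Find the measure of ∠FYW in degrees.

∠FYW = 44°

1. ∠AFW = 45°  [△FNW]
2. ∠FAW = 44°  [△FWA]
3. ∠FYW = 44°  [same arc FW]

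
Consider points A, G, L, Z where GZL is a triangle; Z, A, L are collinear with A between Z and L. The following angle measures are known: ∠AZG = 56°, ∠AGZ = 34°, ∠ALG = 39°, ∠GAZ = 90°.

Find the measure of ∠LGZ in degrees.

∠LGZ = 85°

1. ∠GZL = 56°  [A on ray ZL]
2. ∠GLZ = 39°  [A on ray LZ]
3. ∠LGZ = 85°  [△GZL]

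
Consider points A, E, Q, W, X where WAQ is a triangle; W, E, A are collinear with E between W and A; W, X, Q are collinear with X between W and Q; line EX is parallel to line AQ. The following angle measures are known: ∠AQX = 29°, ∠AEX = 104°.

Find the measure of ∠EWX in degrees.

1. ∠AQW = 29°  [X on ray QW]
2. ∠WEX = 76°  [linear pair at E on WA]
3. ∠EXW = 29°  [EX∥AQ, corresponding at X]
4. ∠EWX = 75°  [△WEX]

∠EWX = 75°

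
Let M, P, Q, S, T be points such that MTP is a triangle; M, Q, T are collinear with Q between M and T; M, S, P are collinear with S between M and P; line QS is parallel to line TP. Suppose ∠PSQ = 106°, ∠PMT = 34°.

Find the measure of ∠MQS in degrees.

∠MQS = 72°

1. ∠MSQ = 74°  [linear pair at S on MP]
2. ∠QMS = 34°  [Q on MT, S on MP]
3. ∠MQS = 72°  [△MQS]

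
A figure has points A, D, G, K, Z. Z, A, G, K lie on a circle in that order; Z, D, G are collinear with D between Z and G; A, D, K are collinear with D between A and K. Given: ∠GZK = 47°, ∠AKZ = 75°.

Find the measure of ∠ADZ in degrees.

1. ∠GAK = 47°  [same arc GK]
2. ∠AGZ = 75°  [same arc ZA]
3. ∠ADG = 58°  [△ADG]
4. ∠ADZ = 122°  [linear pair at D on ZG]

∠ADZ = 122°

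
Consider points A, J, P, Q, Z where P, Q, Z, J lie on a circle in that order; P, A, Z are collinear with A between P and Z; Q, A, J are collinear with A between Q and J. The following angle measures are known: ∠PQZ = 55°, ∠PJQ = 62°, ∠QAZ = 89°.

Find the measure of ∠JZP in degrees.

∠JZP = 26°

1. ∠PZQ = 62°  [same arc PQ]
2. ∠JAP = 89°  [vertical angles at A]
3. ∠QPZ = 63°  [△PQZ]
4. ∠JAZ = 91°  [linear pair at A on PZ]
5. ∠QJZ = 63°  [same arc QZ]
6. ∠JZP = 26°  [△ZAJ]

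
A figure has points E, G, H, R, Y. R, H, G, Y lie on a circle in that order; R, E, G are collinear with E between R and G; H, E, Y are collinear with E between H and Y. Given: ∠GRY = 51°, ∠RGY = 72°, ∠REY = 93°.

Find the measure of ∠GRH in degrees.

∠GRH = 21°

1. ∠GHY = 51°  [same arc GY]
2. ∠GYR = 57°  [△RGY]
3. ∠GEH = 93°  [vertical angles at E]
4. ∠HGR = 36°  [△HEG]
5. ∠GHR = 123°  [cyclic RHGY, opposite ∠H+∠Y]
6. ∠GRH = 21°  [△RHG]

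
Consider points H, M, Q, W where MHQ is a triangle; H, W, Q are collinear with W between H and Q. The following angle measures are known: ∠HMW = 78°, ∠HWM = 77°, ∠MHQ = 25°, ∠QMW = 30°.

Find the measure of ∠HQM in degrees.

1. ∠MWQ = 103°  [linear pair at W on HQ]
2. ∠MQW = 47°  [△MWQ]
3. ∠HQM = 47°  [W on ray QH]

∠HQM = 47°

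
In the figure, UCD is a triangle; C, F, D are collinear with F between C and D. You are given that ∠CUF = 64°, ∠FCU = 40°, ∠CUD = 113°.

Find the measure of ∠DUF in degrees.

∠DUF = 49°

1. ∠CFU = 76°  [△UCF]
2. ∠DCU = 40°  [F on ray CD]
3. ∠CDU = 27°  [△UCD]
4. ∠DFU = 104°  [linear pair at F on CD]
5. ∠FDU = 27°  [F on ray DC]
6. ∠DUF = 49°  [△UFD]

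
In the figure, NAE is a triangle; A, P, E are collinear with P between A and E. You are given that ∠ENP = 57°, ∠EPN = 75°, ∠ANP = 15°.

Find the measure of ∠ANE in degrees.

∠ANE = 72°

1. ∠NEP = 48°  [△NPE]
2. ∠APN = 105°  [linear pair at P on AE]
3. ∠NAP = 60°  [△NAP]
4. ∠AEN = 48°  [P on ray EA]
5. ∠EAN = 60°  [P on ray AE]
6. ∠ANE = 72°  [△NAE]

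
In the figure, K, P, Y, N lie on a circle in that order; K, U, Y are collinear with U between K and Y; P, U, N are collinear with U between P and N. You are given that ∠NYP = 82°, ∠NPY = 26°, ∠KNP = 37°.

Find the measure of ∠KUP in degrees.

1. ∠NKP = 98°  [cyclic KPYN, opposite ∠K+∠Y]
2. ∠PNY = 72°  [△PYN]
3. ∠KPN = 45°  [△KPN]
4. ∠PKY = 72°  [same arc PY]
5. ∠KUP = 63°  [△KUP]

∠KUP = 63°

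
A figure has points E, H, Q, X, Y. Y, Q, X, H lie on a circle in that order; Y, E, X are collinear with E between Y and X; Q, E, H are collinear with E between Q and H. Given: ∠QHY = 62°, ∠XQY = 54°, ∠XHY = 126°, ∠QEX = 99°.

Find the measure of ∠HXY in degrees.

∠HXY = 35°

1. ∠QXY = 62°  [same arc YQ]
2. ∠QYX = 64°  [△YQX]
3. ∠HEY = 99°  [vertical angles at E]
4. ∠QHX = 64°  [same arc QX]
5. ∠HEX = 81°  [linear pair at E on YX]
6. ∠HXY = 35°  [△XEH]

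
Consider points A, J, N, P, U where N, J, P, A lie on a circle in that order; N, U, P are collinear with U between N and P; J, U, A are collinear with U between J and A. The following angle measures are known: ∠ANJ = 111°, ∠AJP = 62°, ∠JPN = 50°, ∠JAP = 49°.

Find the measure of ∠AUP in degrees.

∠AUP = 112°

1. ∠ANP = 62°  [same arc PA]
2. ∠JAN = 50°  [same arc NJ]
3. ∠AUN = 68°  [△NUA]
4. ∠AUP = 112°  [linear pair at U on NP]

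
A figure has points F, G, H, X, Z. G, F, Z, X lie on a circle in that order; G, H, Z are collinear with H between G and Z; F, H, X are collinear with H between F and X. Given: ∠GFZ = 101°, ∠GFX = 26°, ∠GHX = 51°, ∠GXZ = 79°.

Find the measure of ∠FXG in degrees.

1. ∠GZX = 26°  [same arc GX]
2. ∠XGZ = 75°  [△GZX]
3. ∠FXG = 54°  [△GHX]

∠FXG = 54°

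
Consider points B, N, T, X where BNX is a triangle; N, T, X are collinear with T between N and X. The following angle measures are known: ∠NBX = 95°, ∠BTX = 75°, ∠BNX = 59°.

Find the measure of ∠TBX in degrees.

∠TBX = 79°

1. ∠BXN = 26°  [△BNX]
2. ∠BXT = 26°  [T on ray XN]
3. ∠TBX = 79°  [△BTX]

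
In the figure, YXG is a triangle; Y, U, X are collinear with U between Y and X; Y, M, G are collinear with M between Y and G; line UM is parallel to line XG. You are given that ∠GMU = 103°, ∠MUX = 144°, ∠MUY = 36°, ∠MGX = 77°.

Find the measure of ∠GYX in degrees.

∠GYX = 67°

1. ∠UMY = 77°  [linear pair at M on YG]
2. ∠MYU = 67°  [△YUM]
3. ∠GYX = 67°  [U on YX, M on YG]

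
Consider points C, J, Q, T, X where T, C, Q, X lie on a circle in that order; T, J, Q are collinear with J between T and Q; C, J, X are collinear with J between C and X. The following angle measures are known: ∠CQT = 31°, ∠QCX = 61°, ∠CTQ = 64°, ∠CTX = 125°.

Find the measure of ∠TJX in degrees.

∠TJX = 88°

1. ∠CXT = 31°  [same arc TC]
2. ∠QTX = 61°  [same arc QX]
3. ∠TJX = 88°  [△TJX]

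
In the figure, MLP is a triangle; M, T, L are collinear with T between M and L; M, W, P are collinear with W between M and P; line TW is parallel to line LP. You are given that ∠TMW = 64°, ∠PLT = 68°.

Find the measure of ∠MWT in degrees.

∠MWT = 48°

1. ∠LMP = 64°  [T on ML, W on MP]
2. ∠MLP = 68°  [T on ray LM]
3. ∠LPM = 48°  [△MLP]
4. ∠MWT = 48°  [TW∥LP, corresponding at W]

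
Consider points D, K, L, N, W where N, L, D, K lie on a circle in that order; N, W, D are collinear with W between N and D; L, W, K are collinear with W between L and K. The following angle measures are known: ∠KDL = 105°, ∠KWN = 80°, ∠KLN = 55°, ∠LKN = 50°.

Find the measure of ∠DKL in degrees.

∠DKL = 25°

1. ∠DWK = 100°  [linear pair at W on ND]
2. ∠KDN = 55°  [same arc NK]
3. ∠DKL = 25°  [△DWK]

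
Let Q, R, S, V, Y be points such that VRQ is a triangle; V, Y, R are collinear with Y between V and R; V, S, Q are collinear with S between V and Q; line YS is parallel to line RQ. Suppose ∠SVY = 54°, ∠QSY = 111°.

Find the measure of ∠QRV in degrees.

∠QRV = 57°

1. ∠VSY = 69°  [linear pair at S on VQ]
2. ∠SYV = 57°  [△VYS]
3. ∠QRV = 57°  [YS∥RQ, corresponding at Y]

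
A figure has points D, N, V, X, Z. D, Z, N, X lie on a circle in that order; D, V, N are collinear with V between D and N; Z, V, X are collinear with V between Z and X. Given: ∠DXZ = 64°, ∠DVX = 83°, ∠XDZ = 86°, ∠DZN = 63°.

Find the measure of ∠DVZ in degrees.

1. ∠DNZ = 64°  [same arc DZ]
2. ∠DZX = 30°  [△DZX]
3. ∠NDZ = 53°  [△DZN]
4. ∠DVZ = 97°  [△DVZ]

∠DVZ = 97°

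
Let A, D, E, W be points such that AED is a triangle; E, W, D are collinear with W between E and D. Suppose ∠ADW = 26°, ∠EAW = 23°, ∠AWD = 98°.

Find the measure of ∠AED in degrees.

∠AED = 75°

1. ∠AWE = 82°  [linear pair at W on ED]
2. ∠AEW = 75°  [△AEW]
3. ∠AED = 75°  [W on ray ED]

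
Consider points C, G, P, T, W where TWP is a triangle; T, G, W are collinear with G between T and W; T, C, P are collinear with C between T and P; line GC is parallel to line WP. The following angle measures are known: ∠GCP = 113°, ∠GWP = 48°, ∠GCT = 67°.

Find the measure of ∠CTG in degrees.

∠CTG = 65°

1. ∠PWT = 48°  [G on ray WT]
2. ∠TPW = 67°  [GC∥WP, corresponding at C]
3. ∠PTW = 65°  [△TWP]
4. ∠CTG = 65°  [G on TW, C on TP]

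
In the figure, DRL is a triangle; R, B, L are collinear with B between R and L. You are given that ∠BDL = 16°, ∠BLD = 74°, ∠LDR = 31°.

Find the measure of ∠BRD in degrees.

1. ∠DLR = 74°  [B on ray LR]
2. ∠DRL = 75°  [△DRL]
3. ∠BRD = 75°  [B on ray RL]

∠BRD = 75°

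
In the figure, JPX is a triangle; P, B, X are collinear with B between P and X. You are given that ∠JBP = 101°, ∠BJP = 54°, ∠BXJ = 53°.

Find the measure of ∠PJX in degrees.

1. ∠BPJ = 25°  [△JPB]
2. ∠JXP = 53°  [B on ray XP]
3. ∠JPX = 25°  [B on ray PX]
4. ∠PJX = 102°  [△JPX]

∠PJX = 102°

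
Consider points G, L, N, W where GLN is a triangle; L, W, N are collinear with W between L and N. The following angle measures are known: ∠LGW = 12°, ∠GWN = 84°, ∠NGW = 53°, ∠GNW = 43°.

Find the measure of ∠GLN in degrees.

∠GLN = 72°

1. ∠GWL = 96°  [linear pair at W on LN]
2. ∠GLW = 72°  [△GLW]
3. ∠GLN = 72°  [W on ray LN]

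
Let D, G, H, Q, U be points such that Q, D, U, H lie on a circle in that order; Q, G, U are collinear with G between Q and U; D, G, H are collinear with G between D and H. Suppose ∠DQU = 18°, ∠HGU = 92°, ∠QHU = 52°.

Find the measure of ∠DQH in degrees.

∠DQH = 76°

1. ∠DHU = 18°  [same arc DU]
2. ∠DGQ = 92°  [vertical angles at G]
3. ∠HGQ = 88°  [linear pair at G on QU]
4. ∠HUQ = 70°  [△UGH]
5. ∠HQU = 58°  [△QUH]
6. ∠HDQ = 70°  [△QGD]
7. ∠DHQ = 34°  [△QGH]
8. ∠DQH = 76°  [△QDH]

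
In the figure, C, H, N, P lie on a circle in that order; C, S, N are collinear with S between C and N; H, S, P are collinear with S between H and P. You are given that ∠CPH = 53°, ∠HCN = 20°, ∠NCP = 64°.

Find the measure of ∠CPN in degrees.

∠CPN = 73°

1. ∠CNH = 53°  [same arc CH]
2. ∠CHN = 107°  [△CHN]
3. ∠CPN = 73°  [cyclic CHNP, opposite ∠H+∠P]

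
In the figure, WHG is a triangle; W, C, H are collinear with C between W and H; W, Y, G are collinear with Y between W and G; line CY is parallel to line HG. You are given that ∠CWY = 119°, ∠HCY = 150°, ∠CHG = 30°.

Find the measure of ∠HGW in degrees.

1. ∠GWH = 119°  [C on WH, Y on WG]
2. ∠GHW = 30°  [C on ray HW]
3. ∠HGW = 31°  [△WHG]

∠HGW = 31°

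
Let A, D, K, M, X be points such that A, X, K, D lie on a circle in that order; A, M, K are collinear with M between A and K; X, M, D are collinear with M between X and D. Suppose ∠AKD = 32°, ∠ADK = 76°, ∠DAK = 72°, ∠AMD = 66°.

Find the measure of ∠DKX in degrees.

1. ∠AXD = 32°  [same arc AD]
2. ∠ADX = 42°  [△AMD]
3. ∠DAX = 106°  [△AXD]
4. ∠DKX = 74°  [cyclic AXKD, opposite ∠A+∠K]

∠DKX = 74°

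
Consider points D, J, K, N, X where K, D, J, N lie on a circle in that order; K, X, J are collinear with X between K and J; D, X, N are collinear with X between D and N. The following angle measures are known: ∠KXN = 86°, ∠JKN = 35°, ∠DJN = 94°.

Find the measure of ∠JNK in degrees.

∠JNK = 110°

1. ∠JXN = 94°  [linear pair at X on KJ]
2. ∠JDN = 35°  [same arc JN]
3. ∠DNJ = 51°  [△DJN]
4. ∠KJN = 35°  [△JXN]
5. ∠JNK = 110°  [△KJN]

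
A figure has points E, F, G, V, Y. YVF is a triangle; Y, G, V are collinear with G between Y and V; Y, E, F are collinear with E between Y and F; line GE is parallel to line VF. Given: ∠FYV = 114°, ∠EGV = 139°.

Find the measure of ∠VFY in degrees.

∠VFY = 25°

1. ∠EYG = 114°  [G on YV, E on YF]
2. ∠EGY = 41°  [linear pair at G on YV]
3. ∠GEY = 25°  [△YGE]
4. ∠VFY = 25°  [GE∥VF, corresponding at E]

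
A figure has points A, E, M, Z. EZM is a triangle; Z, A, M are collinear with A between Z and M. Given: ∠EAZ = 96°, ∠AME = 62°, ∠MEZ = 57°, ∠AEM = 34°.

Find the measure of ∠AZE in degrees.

∠AZE = 61°

1. ∠EMZ = 62°  [A on ray MZ]
2. ∠EZM = 61°  [△EZM]
3. ∠AZE = 61°  [A on ray ZM]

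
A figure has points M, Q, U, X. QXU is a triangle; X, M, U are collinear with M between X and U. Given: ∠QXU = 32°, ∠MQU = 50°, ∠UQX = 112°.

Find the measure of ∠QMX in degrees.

1. ∠QUX = 36°  [△QXU]
2. ∠MUQ = 36°  [M on ray UX]
3. ∠QMU = 94°  [△QMU]
4. ∠QMX = 86°  [linear pair at M on XU]

∠QMX = 86°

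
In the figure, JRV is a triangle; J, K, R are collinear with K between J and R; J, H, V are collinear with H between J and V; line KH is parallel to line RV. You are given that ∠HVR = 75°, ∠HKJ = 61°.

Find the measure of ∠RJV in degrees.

∠RJV = 44°

1. ∠JVR = 75°  [H on ray VJ]
2. ∠JRV = 61°  [KH∥RV, corresponding at K]
3. ∠RJV = 44°  [△JRV]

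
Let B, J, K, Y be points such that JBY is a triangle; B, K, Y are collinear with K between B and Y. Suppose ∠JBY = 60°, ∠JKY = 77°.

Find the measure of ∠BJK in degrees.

1. ∠JBK = 60°  [K on ray BY]
2. ∠BKJ = 103°  [linear pair at K on BY]
3. ∠BJK = 17°  [△JBK]

∠BJK = 17°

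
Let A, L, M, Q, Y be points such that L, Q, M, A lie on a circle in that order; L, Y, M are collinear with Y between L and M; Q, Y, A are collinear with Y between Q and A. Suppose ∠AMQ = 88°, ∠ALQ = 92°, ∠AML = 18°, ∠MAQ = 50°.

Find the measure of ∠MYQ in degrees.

∠MYQ = 68°

1. ∠AQL = 18°  [same arc LA]
2. ∠MLQ = 50°  [same arc QM]
3. ∠LYQ = 112°  [△LYQ]
4. ∠MYQ = 68°  [linear pair at Y on LM]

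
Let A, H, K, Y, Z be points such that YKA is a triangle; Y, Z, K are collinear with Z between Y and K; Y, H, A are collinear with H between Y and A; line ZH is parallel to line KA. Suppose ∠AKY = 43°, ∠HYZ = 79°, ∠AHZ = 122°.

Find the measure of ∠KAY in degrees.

1. ∠HZY = 43°  [ZH∥KA, corresponding at Z]
2. ∠YHZ = 58°  [△YZH]
3. ∠KAY = 58°  [ZH∥KA, corresponding at H]

∠KAY = 58°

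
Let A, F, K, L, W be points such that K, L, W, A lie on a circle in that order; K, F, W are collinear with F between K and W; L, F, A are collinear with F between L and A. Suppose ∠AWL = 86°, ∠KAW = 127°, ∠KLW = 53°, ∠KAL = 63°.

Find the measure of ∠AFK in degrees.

∠AFK = 87°

1. ∠AKL = 94°  [cyclic KLWA, opposite ∠K+∠W]
2. ∠ALK = 23°  [△KLA]
3. ∠AWK = 23°  [same arc KA]
4. ∠AKW = 30°  [△KWA]
5. ∠AFK = 87°  [△KFA]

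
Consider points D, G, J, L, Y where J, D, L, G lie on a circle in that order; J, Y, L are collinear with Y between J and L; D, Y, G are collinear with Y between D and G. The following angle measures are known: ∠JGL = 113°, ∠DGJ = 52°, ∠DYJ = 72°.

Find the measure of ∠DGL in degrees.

1. ∠JDL = 67°  [cyclic JDLG, opposite ∠D+∠G]
2. ∠DLJ = 52°  [same arc JD]
3. ∠DJL = 61°  [△JDL]
4. ∠DGL = 61°  [same arc DL]

∠DGL = 61°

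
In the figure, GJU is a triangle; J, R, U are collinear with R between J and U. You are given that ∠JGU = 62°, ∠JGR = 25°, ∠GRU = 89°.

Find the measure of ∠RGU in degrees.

1. ∠GRJ = 91°  [linear pair at R on JU]
2. ∠GJR = 64°  [△GJR]
3. ∠GJU = 64°  [R on ray JU]
4. ∠GUJ = 54°  [△GJU]
5. ∠GUR = 54°  [R on ray UJ]
6. ∠RGU = 37°  [△GRU]

∠RGU = 37°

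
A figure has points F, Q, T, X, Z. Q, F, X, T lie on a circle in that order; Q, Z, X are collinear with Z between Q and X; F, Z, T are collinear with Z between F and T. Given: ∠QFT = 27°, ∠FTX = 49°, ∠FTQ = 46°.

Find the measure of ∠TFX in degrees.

1. ∠FQT = 107°  [△QFT]
2. ∠FXT = 73°  [cyclic QFXT, opposite ∠Q+∠X]
3. ∠TFX = 58°  [△FXT]

∠TFX = 58°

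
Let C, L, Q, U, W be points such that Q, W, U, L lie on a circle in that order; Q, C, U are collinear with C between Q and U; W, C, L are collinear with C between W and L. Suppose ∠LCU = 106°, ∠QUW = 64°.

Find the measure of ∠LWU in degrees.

∠LWU = 42°

1. ∠QCW = 106°  [vertical angles at C]
2. ∠UCW = 74°  [linear pair at C on QU]
3. ∠LWU = 42°  [△WCU]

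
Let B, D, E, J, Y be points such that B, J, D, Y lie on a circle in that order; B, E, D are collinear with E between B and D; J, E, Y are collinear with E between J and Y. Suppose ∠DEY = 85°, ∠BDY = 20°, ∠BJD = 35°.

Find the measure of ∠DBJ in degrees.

∠DBJ = 75°

1. ∠BEJ = 85°  [vertical angles at E]
2. ∠BJY = 20°  [same arc BY]
3. ∠DBJ = 75°  [△BEJ]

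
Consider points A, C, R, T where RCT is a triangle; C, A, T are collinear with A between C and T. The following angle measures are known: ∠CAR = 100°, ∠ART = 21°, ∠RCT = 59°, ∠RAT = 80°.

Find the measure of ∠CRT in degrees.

1. ∠ATR = 79°  [△RAT]
2. ∠CTR = 79°  [A on ray TC]
3. ∠CRT = 42°  [△RCT]

∠CRT = 42°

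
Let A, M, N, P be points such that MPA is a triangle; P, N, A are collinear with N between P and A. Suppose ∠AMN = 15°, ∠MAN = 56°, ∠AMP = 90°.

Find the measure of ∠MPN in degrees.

1. ∠MAP = 56°  [N on ray AP]
2. ∠APM = 34°  [△MPA]
3. ∠MPN = 34°  [N on ray PA]

∠MPN = 34°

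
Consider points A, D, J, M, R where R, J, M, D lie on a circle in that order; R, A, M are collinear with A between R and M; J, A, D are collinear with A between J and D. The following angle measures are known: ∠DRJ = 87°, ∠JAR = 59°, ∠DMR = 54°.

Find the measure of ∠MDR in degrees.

1. ∠DMJ = 93°  [cyclic RJMD, opposite ∠R+∠M]
2. ∠DAM = 59°  [vertical angles at A]
3. ∠JDM = 67°  [△MAD]
4. ∠DJM = 20°  [△JMD]
5. ∠DRM = 20°  [same arc MD]
6. ∠MDR = 106°  [△RMD]

∠MDR = 106°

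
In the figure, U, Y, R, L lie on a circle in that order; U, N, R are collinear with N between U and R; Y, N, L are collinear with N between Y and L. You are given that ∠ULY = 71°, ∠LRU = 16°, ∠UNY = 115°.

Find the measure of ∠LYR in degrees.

1. ∠URY = 71°  [same arc UY]
2. ∠RNY = 65°  [linear pair at N on UR]
3. ∠LYR = 44°  [△YNR]

∠LYR = 44°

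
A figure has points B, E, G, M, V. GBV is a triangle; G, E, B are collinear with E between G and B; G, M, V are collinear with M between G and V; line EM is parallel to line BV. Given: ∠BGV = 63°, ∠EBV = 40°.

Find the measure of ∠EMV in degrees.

∠EMV = 103°

1. ∠GBV = 40°  [E on ray BG]
2. ∠BVG = 77°  [△GBV]
3. ∠EMG = 77°  [EM∥BV, corresponding at M]
4. ∠EMV = 103°  [linear pair at M on GV]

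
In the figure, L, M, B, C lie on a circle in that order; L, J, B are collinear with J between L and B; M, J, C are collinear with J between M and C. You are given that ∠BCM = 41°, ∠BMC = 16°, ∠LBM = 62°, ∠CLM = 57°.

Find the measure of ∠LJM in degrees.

∠LJM = 78°

1. ∠BLM = 41°  [same arc MB]
2. ∠LCM = 62°  [same arc LM]
3. ∠CML = 61°  [△LMC]
4. ∠LJM = 78°  [△LJM]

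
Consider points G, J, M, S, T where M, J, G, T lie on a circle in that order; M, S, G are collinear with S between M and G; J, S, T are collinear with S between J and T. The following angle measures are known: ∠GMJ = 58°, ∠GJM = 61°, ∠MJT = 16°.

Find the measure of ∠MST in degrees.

1. ∠GTJ = 58°  [same arc JG]
2. ∠MGT = 16°  [same arc MT]
3. ∠GST = 106°  [△GST]
4. ∠MST = 74°  [linear pair at S on MG]

∠MST = 74°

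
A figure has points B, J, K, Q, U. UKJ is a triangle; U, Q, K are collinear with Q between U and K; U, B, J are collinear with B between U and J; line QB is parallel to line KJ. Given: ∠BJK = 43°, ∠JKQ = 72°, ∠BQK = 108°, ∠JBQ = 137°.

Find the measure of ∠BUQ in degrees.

1. ∠BQU = 72°  [linear pair at Q on UK]
2. ∠QBU = 43°  [linear pair at B on UJ]
3. ∠BUQ = 65°  [△UQB]

∠BUQ = 65°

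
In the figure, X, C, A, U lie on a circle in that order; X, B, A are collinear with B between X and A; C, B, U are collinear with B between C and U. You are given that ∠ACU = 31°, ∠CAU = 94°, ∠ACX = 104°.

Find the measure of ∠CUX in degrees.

∠CUX = 21°

1. ∠AXU = 31°  [same arc AU]
2. ∠CXU = 86°  [cyclic XCAU, opposite ∠X+∠A]
3. ∠AUX = 76°  [cyclic XCAU, opposite ∠C+∠U]
4. ∠UAX = 73°  [△XAU]
5. ∠UCX = 73°  [same arc XU]
6. ∠CUX = 21°  [△XCU]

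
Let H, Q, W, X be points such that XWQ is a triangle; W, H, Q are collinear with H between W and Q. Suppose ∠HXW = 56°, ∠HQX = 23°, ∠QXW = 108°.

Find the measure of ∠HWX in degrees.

1. ∠WQX = 23°  [H on ray QW]
2. ∠QWX = 49°  [△XWQ]
3. ∠HWX = 49°  [H on ray WQ]

∠HWX = 49°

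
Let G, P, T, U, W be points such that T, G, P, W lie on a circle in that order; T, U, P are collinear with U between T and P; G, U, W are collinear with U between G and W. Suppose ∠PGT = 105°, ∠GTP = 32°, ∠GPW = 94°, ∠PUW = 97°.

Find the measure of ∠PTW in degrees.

1. ∠PWT = 75°  [cyclic TGPW, opposite ∠G+∠W]
2. ∠GWP = 32°  [same arc GP]
3. ∠TPW = 51°  [△PUW]
4. ∠PTW = 54°  [△TPW]

∠PTW = 54°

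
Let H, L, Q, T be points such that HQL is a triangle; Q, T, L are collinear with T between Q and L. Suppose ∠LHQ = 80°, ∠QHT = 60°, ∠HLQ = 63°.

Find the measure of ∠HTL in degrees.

1. ∠HQL = 37°  [△HQL]
2. ∠HQT = 37°  [T on ray QL]
3. ∠HTQ = 83°  [△HQT]
4. ∠HTL = 97°  [linear pair at T on QL]

∠HTL = 97°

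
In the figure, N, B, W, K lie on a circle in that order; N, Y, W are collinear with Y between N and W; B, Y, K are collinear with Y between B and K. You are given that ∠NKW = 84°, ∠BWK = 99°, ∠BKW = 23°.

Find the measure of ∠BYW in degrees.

1. ∠NBW = 96°  [cyclic NBWK, opposite ∠B+∠K]
2. ∠KBW = 58°  [△BWK]
3. ∠BNW = 23°  [same arc BW]
4. ∠BWN = 61°  [△NBW]
5. ∠BYW = 61°  [△BYW]

∠BYW = 61°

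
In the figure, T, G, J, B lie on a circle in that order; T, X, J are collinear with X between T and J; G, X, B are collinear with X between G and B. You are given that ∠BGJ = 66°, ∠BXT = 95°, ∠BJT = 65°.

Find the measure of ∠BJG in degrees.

∠BJG = 84°

1. ∠BXJ = 85°  [linear pair at X on TJ]
2. ∠GBJ = 30°  [△JXB]
3. ∠BJG = 84°  [△GJB]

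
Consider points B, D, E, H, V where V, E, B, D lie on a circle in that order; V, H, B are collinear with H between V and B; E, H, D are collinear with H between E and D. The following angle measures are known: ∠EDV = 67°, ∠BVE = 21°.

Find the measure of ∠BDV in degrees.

1. ∠EBV = 67°  [same arc VE]
2. ∠BEV = 92°  [△VEB]
3. ∠BDV = 88°  [cyclic VEBD, opposite ∠E+∠D]

∠BDV = 88°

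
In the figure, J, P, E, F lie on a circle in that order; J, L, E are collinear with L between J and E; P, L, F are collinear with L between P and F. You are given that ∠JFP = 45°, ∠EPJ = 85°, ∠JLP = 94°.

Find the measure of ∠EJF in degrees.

∠EJF = 49°

1. ∠JEP = 45°  [same arc JP]
2. ∠ELP = 86°  [linear pair at L on JE]
3. ∠EPF = 49°  [△PLE]
4. ∠EJF = 49°  [same arc EF]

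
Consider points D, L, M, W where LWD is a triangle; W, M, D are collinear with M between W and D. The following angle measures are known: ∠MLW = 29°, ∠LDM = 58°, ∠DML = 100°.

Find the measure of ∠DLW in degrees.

1. ∠LDW = 58°  [M on ray DW]
2. ∠LMW = 80°  [linear pair at M on WD]
3. ∠LWM = 71°  [△LWM]
4. ∠DWL = 71°  [M on ray WD]
5. ∠DLW = 51°  [△LWD]

∠DLW = 51°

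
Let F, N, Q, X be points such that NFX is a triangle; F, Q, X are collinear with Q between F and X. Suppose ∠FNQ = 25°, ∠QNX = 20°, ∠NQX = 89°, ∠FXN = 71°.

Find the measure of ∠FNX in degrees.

∠FNX = 45°

1. ∠FQN = 91°  [linear pair at Q on FX]
2. ∠NFQ = 64°  [△NFQ]
3. ∠NFX = 64°  [Q on ray FX]
4. ∠FNX = 45°  [△NFX]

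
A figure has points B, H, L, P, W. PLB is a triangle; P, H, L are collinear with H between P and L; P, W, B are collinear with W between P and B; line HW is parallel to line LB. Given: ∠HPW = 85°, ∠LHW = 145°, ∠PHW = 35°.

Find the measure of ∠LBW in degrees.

∠LBW = 60°

1. ∠HWP = 60°  [△PHW]
2. ∠BWH = 120°  [linear pair at W on PB]
3. ∠LBW = 60°  [HW∥LB, co-interior at B–W]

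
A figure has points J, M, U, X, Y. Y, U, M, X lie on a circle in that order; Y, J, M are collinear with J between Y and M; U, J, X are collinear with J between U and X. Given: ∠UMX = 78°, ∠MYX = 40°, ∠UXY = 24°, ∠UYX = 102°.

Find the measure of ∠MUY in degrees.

∠MUY = 94°

1. ∠MUX = 40°  [same arc MX]
2. ∠UMY = 24°  [same arc YU]
3. ∠MXU = 62°  [△UMX]
4. ∠MYU = 62°  [same arc UM]
5. ∠MUY = 94°  [△YUM]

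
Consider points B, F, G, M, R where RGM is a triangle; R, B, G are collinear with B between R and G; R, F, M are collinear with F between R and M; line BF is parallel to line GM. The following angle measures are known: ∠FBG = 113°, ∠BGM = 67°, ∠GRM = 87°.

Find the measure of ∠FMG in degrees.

∠FMG = 26°

1. ∠MGR = 67°  [B on ray GR]
2. ∠GMR = 26°  [△RGM]
3. ∠FMG = 26°  [F on ray MR]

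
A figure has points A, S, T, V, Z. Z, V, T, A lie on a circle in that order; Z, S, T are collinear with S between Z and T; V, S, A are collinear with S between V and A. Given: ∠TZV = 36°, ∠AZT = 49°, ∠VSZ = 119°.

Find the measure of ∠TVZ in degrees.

1. ∠AVT = 49°  [same arc TA]
2. ∠TSV = 61°  [linear pair at S on ZT]
3. ∠VTZ = 70°  [△VST]
4. ∠TVZ = 74°  [△ZVT]

∠TVZ = 74°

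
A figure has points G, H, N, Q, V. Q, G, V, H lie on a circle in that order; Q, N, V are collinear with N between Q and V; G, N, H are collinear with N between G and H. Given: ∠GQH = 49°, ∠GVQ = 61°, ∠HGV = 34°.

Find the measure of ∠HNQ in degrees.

∠HNQ = 85°

1. ∠GHQ = 61°  [same arc QG]
2. ∠HQV = 34°  [same arc VH]
3. ∠HNQ = 85°  [△QNH]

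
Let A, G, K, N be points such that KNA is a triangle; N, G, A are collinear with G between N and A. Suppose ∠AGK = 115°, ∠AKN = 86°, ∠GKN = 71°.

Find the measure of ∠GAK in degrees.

1. ∠KGN = 65°  [linear pair at G on NA]
2. ∠GNK = 44°  [△KNG]
3. ∠ANK = 44°  [G on ray NA]
4. ∠KAN = 50°  [△KNA]
5. ∠GAK = 50°  [G on ray AN]

∠GAK = 50°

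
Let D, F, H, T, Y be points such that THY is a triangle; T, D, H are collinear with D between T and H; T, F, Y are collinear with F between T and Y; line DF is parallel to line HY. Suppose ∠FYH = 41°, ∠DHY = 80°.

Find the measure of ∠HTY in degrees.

1. ∠HYT = 41°  [F on ray YT]
2. ∠THY = 80°  [D on ray HT]
3. ∠HTY = 59°  [△THY]

∠HTY = 59°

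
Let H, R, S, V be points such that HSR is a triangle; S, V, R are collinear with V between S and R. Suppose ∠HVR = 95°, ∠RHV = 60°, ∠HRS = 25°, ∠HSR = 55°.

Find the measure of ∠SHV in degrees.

1. ∠HVS = 85°  [linear pair at V on SR]
2. ∠HSV = 55°  [V on ray SR]
3. ∠SHV = 40°  [△HSV]

∠SHV = 40°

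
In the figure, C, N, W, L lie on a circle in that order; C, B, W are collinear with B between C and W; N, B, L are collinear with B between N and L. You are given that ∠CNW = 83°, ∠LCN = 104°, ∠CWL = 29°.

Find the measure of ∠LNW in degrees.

∠LNW = 54°

1. ∠CLW = 97°  [cyclic CNWL, opposite ∠N+∠L]
2. ∠LCW = 54°  [△CWL]
3. ∠LNW = 54°  [same arc WL]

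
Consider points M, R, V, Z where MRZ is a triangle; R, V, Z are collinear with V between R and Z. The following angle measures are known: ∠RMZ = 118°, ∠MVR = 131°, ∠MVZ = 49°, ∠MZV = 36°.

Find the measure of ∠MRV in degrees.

1. ∠MZR = 36°  [V on ray ZR]
2. ∠MRZ = 26°  [△MRZ]
3. ∠MRV = 26°  [V on ray RZ]

∠MRV = 26°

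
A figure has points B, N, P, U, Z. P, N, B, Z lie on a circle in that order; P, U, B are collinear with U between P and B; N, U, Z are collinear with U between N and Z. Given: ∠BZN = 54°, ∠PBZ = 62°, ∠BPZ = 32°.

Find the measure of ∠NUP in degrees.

1. ∠BPN = 54°  [same arc NB]
2. ∠PNZ = 62°  [same arc PZ]
3. ∠NUP = 64°  [△PUN]

∠NUP = 64°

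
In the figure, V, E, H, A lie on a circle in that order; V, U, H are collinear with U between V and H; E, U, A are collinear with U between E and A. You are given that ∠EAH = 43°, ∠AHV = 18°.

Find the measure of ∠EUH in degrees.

1. ∠EVH = 43°  [same arc EH]
2. ∠AEV = 18°  [same arc VA]
3. ∠EUV = 119°  [△VUE]
4. ∠EUH = 61°  [linear pair at U on VH]

∠EUH = 61°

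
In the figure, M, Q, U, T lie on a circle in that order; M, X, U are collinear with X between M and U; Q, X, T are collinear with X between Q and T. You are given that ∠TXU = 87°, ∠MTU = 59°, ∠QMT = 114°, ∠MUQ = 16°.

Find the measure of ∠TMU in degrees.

1. ∠MXT = 93°  [linear pair at X on MU]
2. ∠MTQ = 16°  [same arc MQ]
3. ∠TMU = 71°  [△MXT]

∠TMU = 71°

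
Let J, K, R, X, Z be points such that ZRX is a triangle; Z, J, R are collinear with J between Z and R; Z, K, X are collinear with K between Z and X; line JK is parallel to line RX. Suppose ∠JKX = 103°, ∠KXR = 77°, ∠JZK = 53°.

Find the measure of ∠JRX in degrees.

1. ∠RXZ = 77°  [K on ray XZ]
2. ∠RZX = 53°  [J on ZR, K on ZX]
3. ∠XRZ = 50°  [△ZRX]
4. ∠JRX = 50°  [J on ray RZ]

∠JRX = 50°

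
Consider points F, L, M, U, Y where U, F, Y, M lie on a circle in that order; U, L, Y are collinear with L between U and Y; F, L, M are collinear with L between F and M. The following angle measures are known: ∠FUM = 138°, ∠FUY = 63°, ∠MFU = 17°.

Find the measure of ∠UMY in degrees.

∠UMY = 88°

1. ∠FYM = 42°  [cyclic UFYM, opposite ∠U+∠Y]
2. ∠FMY = 63°  [same arc FY]
3. ∠MYU = 17°  [same arc UM]
4. ∠MFY = 75°  [△FYM]
5. ∠MUY = 75°  [same arc YM]
6. ∠UMY = 88°  [△UYM]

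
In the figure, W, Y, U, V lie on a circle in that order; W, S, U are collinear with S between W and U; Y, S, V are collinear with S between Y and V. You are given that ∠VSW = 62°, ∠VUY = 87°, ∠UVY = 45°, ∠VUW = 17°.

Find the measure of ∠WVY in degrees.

1. ∠VWY = 93°  [cyclic WYUV, opposite ∠W+∠U]
2. ∠VYW = 17°  [same arc WV]
3. ∠WVY = 70°  [△WYV]

∠WVY = 70°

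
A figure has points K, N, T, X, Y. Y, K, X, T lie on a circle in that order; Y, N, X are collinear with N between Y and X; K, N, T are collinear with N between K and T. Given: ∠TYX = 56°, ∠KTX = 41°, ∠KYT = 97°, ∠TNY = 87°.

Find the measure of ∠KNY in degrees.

1. ∠KTY = 37°  [△YNT]
2. ∠KYX = 41°  [same arc KX]
3. ∠TKY = 46°  [△YKT]
4. ∠KNY = 93°  [△YNK]

∠KNY = 93°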